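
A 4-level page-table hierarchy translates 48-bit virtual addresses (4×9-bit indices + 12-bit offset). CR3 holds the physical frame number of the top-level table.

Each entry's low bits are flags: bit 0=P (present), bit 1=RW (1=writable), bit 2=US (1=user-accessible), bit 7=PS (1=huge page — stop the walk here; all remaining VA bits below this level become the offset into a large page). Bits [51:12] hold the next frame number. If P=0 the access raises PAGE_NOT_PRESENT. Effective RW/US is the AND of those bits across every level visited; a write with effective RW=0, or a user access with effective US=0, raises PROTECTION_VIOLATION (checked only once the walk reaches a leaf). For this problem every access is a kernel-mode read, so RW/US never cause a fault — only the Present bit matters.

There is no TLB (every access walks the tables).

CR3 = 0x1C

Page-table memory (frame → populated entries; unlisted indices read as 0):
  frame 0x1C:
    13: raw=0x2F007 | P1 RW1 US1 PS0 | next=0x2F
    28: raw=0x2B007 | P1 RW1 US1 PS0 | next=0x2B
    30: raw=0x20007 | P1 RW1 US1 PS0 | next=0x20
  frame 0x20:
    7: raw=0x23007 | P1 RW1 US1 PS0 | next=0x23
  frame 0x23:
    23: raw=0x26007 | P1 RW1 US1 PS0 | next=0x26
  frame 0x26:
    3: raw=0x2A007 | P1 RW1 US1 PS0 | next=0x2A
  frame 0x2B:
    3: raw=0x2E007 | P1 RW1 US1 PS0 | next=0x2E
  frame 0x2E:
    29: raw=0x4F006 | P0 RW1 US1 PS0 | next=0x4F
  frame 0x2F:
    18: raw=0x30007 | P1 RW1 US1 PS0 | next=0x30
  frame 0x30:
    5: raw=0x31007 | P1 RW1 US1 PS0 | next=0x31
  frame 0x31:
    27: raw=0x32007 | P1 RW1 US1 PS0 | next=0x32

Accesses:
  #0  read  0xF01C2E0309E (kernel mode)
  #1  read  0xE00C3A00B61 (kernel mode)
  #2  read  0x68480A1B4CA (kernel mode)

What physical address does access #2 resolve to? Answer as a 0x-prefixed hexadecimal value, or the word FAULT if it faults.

Per-access translation:
#0 VA=0xF01C2E0309E (r,kernel):
  [0] read 0x1C idx=30: raw=0x20007 flags P=1 W=1 U=1 S=0
  [1] read 0x20 idx=7: raw=0x23007 flags P=1 W=1 U=1 S=0
  [2] read 0x23 idx=23: raw=0x26007 flags P=1 W=1 U=1 S=0
  [3] read 0x26 idx=3: raw=0x2A007 flags P=1 W=1 U=1 S=0
  ⇒ phys 0x2A09E  [4 reads]
#1 VA=0xE00C3A00B61 (r,kernel):
  [0] read 0x1C idx=28: raw=0x2B007 flags P=1 W=1 U=1 S=0
  [1] read 0x2B idx=3: raw=0x2E007 flags P=1 W=1 U=1 S=0
  [2] read 0x2E idx=29: raw=0x4F006 flags P=0 W=1 U=1 S=0
  ✗ PAGE_NOT_PRESENT  [3 reads]
#2 VA=0x68480A1B4CA (r,kernel):
  [0] read 0x1C idx=13: raw=0x2F007 flags P=1 W=1 U=1 S=0
  [1] read 0x2F idx=18: raw=0x30007 flags P=1 W=1 U=1 S=0
  [2] read 0x30 idx=5: raw=0x31007 flags P=1 W=1 U=1 S=0
  [3] read 0x31 idx=27: raw=0x32007 flags P=1 W=1 U=1 S=0
  ⇒ phys 0x324CA  [4 reads]

Access #2 PA: 0x324CA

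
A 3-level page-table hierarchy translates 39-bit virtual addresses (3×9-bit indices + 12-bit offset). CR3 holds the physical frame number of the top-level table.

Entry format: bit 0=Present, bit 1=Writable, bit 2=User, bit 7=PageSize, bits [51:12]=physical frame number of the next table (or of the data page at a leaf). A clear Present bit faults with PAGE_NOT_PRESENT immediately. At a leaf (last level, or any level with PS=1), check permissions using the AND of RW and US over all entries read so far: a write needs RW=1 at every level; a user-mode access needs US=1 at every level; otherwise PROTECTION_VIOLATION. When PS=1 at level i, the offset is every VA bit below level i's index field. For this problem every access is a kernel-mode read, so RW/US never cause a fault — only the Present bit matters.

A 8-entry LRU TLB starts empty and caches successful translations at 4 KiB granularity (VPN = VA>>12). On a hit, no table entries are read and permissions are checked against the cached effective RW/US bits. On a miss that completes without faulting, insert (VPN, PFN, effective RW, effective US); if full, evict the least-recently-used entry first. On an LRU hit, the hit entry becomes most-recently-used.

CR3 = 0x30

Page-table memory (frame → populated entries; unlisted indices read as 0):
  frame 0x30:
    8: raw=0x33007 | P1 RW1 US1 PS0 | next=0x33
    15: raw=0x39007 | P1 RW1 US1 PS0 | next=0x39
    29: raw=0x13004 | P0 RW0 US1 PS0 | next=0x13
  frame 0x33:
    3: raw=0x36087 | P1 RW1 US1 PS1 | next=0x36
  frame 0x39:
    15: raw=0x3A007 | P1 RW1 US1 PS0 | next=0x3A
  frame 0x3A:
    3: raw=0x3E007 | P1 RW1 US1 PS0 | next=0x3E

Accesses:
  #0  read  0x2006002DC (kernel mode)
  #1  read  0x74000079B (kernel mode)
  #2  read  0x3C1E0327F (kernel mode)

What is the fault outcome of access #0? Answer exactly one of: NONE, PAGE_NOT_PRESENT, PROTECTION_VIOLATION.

Per-access translation:
#0 VA=0x2006002DC (r,kernel):
  L0: frame=0x30 idx=8 entry=0x33007 [P=1 RW=1 US=1 PS=0]
  L1: frame=0x33 idx=3 entry=0x36087 [P=1 RW=1 US=1 PS=1]
  → PA=0x362DC (huge @L1)  (2 entries read)
#1 VA=0x74000079B (r,kernel):
  L0: frame=0x30 idx=29 entry=0x13004 [P=0 RW=0 US=1 PS=0]
  → PAGE_NOT_PRESENT  (1 entries read)
#2 VA=0x3C1E0327F (r,kernel):
  L0: frame=0x30 idx=15 entry=0x39007 [P=1 RW=1 US=1 PS=0]
  L1: frame=0x39 idx=15 entry=0x3A007 [P=1 RW=1 US=1 PS=0]
  L2: frame=0x3A idx=3 entry=0x3E007 [P=1 RW=1 US=1 PS=0]
  → PA=0x3E27F  (3 entries read)

Access #0 fault: NONE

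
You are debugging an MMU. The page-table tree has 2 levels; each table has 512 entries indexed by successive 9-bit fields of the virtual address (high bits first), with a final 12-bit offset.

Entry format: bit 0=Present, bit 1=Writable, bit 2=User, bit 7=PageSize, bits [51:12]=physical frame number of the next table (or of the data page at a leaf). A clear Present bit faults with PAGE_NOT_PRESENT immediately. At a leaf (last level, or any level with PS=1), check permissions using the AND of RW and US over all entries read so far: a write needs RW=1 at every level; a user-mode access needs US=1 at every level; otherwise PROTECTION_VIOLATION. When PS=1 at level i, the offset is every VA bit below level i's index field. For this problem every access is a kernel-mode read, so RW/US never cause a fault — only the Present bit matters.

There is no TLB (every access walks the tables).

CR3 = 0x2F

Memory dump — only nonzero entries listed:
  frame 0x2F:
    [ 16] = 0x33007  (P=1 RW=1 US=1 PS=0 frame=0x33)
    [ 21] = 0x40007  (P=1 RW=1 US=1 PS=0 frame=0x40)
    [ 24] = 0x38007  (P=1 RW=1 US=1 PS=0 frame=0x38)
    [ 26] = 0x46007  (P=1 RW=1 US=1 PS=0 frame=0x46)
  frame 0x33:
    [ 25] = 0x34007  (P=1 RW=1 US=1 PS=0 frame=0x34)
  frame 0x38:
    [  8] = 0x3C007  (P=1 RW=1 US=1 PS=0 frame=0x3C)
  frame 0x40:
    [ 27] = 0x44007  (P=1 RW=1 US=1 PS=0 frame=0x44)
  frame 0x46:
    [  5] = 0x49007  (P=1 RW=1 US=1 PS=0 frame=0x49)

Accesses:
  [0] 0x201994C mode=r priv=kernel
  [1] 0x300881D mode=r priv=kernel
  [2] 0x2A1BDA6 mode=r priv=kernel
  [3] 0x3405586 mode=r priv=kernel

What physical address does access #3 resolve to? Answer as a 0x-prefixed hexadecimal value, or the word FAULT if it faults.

Trace:
#0 VA=0x201994C (r,kernel):
  [0] read 0x2F idx=16: raw=0x33007 flags P=1 W=1 U=1 S=0
  [1] read 0x33 idx=25: raw=0x34007 flags P=1 W=1 U=1 S=0
  ✓ 0x3494C  — 2 lookups
#1 VA=0x300881D (r,kernel):
  [0] read 0x2F idx=24: raw=0x38007 flags P=1 W=1 U=1 S=0
  [1] read 0x38 idx=8: raw=0x3C007 flags P=1 W=1 U=1 S=0
  ✓ 0x3C81D  — 2 lookups
#2 VA=0x2A1BDA6 (r,kernel):
  [0] read 0x2F idx=21: raw=0x40007 flags P=1 W=1 U=1 S=0
  [1] read 0x40 idx=27: raw=0x44007 flags P=1 W=1 U=1 S=0
  ✓ 0x44DA6  — 2 lookups
#3 VA=0x3405586 (r,kernel):
  [0] read 0x2F idx=26: raw=0x46007 flags P=1 W=1 U=1 S=0
  [1] read 0x46 idx=5: raw=0x49007 flags P=1 W=1 U=1 S=0
  ✓ 0x49586  — 2 lookups

Access #3 PA: 0x49586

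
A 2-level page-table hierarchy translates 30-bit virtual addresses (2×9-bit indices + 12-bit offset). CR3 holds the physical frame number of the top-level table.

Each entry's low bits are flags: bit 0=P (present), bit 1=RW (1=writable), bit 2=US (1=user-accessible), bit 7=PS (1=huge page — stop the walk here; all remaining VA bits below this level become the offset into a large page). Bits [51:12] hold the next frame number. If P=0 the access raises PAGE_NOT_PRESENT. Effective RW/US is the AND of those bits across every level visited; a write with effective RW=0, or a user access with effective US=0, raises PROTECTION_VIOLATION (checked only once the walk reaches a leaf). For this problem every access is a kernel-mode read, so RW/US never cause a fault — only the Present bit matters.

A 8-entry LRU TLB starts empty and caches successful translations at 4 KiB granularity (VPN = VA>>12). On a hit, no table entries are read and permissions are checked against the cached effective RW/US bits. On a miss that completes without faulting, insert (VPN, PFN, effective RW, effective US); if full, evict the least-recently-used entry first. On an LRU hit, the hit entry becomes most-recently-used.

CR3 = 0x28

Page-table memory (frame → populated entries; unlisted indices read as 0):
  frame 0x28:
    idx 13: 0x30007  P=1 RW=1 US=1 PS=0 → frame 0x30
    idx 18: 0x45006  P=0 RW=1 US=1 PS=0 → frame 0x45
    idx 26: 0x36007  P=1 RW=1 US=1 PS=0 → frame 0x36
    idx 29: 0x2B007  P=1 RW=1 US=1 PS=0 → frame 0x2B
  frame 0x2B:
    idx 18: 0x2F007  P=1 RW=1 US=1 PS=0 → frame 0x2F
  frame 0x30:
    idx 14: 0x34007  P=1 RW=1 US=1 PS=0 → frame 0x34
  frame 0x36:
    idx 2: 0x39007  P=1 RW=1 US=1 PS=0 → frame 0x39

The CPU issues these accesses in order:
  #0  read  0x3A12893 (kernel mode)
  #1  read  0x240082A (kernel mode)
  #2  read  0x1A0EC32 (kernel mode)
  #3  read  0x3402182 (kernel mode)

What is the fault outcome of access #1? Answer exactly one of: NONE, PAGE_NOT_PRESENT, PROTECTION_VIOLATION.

Walk each access:
#0 VA=0x3A12893 (r,kernel):
  lvl0: tbl 0x28, slot 29 ⇒ 0x2B007 (P1/RW1/US1/PS0)
  lvl1: tbl 0x2B, slot 18 ⇒ 0x2F007 (P1/RW1/US1/PS0)
  ⇒ phys 0x2F893  [2 reads]
#1 VA=0x240082A (r,kernel):
  lvl0: tbl 0x28, slot 18 ⇒ 0x45006 (P0/RW1/US1/PS0)
  ⇒ fault: PAGE_NOT_PRESENT  — 1 lookups
#2 VA=0x1A0EC32 (r,kernel):
  lvl0: tbl 0x28, slot 13 ⇒ 0x30007 (P1/RW1/US1/PS0)
  lvl1: tbl 0x30, slot 14 ⇒ 0x34007 (P1/RW1/US1/PS0)
  ⇒ phys 0x34C32  [2 reads]
#3 VA=0x3402182 (r,kernel):
  lvl0: tbl 0x28, slot 26 ⇒ 0x36007 (P1/RW1/US1/PS0)
  lvl1: tbl 0x36, slot 2 ⇒ 0x39007 (P1/RW1/US1/PS0)
  ⇒ phys 0x39182  [2 reads]

Access #1 fault: PAGE_NOT_PRESENT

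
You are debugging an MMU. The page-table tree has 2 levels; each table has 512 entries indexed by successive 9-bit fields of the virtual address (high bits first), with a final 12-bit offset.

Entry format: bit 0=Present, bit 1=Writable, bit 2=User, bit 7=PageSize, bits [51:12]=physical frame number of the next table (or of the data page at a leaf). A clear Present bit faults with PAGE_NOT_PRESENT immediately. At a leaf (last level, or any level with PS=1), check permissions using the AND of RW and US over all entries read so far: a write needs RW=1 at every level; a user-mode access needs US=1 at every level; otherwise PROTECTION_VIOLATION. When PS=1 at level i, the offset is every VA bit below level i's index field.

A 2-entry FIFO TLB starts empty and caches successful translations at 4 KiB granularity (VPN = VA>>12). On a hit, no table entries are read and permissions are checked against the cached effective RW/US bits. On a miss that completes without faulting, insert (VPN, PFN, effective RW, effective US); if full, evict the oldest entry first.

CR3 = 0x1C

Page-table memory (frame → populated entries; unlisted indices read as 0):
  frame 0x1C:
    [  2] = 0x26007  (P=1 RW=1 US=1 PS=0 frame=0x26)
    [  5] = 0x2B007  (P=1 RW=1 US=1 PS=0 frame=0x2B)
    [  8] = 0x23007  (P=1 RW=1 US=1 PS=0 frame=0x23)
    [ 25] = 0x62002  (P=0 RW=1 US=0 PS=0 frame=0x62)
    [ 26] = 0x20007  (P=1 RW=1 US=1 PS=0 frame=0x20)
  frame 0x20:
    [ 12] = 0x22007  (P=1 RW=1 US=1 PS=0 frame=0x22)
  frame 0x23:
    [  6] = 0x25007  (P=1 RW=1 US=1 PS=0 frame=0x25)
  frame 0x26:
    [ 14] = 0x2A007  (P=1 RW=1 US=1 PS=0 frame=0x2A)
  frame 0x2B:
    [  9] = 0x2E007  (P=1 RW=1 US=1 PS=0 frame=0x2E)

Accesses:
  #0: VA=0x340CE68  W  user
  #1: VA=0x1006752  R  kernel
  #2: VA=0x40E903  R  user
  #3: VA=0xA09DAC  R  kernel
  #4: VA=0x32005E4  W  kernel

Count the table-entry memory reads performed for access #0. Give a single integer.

Per-access translation:
#0 VA=0x340CE68 (w,user):
  L0 @0x1C[26] → 0x20007  P=1,RW=1,US=1,PS=0
  L1 @0x20[12] → 0x22007  P=1,RW=1,US=1,PS=0
  → PA=0x22E68  (2 entries read)
#1 VA=0x1006752 (r,kernel):
  L0 @0x1C[8] → 0x23007  P=1,RW=1,US=1,PS=0
  L1 @0x23[6] → 0x25007  P=1,RW=1,US=1,PS=0
  → PA=0x25752  (2 entries read)
#2 VA=0x40E903 (r,user):
  L0 @0x1C[2] → 0x26007  P=1,RW=1,US=1,PS=0
  L1 @0x26[14] → 0x2A007  P=1,RW=1,US=1,PS=0
  → PA=0x2A903  (2 entries read)
#3 VA=0xA09DAC (r,kernel):
  L0 @0x1C[5] → 0x2B007  P=1,RW=1,US=1,PS=0
  L1 @0x2B[9] → 0x2E007  P=1,RW=1,US=1,PS=0
  → PA=0x2EDAC  (2 entries read)
#4 VA=0x32005E4 (w,kernel):
  L0 @0x1C[25] → 0x62002  P=0,RW=1,US=0,PS=0
  ⇒ fault: PAGE_NOT_PRESENT  — 1 lookups

Entries read for #0: 2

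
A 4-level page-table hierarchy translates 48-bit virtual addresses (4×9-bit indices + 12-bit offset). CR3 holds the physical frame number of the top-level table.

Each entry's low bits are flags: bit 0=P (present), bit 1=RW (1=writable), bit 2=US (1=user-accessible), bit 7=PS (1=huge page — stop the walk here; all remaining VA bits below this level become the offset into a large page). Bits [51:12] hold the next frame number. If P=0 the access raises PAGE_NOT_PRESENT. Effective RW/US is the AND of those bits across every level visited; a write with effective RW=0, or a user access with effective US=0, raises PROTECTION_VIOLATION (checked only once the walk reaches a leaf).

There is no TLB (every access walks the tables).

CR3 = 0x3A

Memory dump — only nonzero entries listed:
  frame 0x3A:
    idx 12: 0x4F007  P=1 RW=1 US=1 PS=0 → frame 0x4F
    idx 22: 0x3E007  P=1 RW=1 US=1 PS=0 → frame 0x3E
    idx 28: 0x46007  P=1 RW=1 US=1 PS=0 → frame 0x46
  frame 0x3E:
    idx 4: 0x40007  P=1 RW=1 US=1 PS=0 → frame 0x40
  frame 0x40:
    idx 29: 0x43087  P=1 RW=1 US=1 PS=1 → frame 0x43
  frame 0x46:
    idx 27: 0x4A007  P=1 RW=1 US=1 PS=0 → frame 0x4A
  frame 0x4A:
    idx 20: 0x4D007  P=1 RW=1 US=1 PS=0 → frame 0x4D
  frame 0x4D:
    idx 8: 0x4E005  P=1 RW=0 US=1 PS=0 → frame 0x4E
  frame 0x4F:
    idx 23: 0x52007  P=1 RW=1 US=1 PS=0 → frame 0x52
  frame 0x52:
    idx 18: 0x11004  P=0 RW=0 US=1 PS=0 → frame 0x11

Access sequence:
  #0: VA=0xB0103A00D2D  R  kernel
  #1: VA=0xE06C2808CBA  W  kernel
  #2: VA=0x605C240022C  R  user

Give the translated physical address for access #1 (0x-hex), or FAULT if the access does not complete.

Walk each access:
#0 VA=0xB0103A00D2D (r,kernel):
  L0 @0x3A[22] → 0x3E007  P=1,RW=1,US=1,PS=0
  L1 @0x3E[4] → 0x40007  P=1,RW=1,US=1,PS=0
  L2 @0x40[29] → 0x43087  P=1,RW=1,US=1,PS=1
  ✓ 0x43D2D (huge @L2)  — 3 lookups
#1 VA=0xE06C2808CBA (w,kernel):
  L0 @0x3A[28] → 0x46007  P=1,RW=1,US=1,PS=0
  L1 @0x46[27] → 0x4A007  P=1,RW=1,US=1,PS=0
  L2 @0x4A[20] → 0x4D007  P=1,RW=1,US=1,PS=0
  L3 @0x4D[8] → 0x4E005  P=1,RW=0,US=1,PS=0
  ⇒ fault: PROTECTION_VIOLATION  — 4 lookups
#2 VA=0x605C240022C (r,user):
  L0 @0x3A[12] → 0x4F007  P=1,RW=1,US=1,PS=0
  L1 @0x4F[23] → 0x52007  P=1,RW=1,US=1,PS=0
  L2 @0x52[18] → 0x11004  P=0,RW=0,US=1,PS=0
  ⇒ fault: PAGE_NOT_PRESENT  — 3 lookups

Access #1 PA: FAULT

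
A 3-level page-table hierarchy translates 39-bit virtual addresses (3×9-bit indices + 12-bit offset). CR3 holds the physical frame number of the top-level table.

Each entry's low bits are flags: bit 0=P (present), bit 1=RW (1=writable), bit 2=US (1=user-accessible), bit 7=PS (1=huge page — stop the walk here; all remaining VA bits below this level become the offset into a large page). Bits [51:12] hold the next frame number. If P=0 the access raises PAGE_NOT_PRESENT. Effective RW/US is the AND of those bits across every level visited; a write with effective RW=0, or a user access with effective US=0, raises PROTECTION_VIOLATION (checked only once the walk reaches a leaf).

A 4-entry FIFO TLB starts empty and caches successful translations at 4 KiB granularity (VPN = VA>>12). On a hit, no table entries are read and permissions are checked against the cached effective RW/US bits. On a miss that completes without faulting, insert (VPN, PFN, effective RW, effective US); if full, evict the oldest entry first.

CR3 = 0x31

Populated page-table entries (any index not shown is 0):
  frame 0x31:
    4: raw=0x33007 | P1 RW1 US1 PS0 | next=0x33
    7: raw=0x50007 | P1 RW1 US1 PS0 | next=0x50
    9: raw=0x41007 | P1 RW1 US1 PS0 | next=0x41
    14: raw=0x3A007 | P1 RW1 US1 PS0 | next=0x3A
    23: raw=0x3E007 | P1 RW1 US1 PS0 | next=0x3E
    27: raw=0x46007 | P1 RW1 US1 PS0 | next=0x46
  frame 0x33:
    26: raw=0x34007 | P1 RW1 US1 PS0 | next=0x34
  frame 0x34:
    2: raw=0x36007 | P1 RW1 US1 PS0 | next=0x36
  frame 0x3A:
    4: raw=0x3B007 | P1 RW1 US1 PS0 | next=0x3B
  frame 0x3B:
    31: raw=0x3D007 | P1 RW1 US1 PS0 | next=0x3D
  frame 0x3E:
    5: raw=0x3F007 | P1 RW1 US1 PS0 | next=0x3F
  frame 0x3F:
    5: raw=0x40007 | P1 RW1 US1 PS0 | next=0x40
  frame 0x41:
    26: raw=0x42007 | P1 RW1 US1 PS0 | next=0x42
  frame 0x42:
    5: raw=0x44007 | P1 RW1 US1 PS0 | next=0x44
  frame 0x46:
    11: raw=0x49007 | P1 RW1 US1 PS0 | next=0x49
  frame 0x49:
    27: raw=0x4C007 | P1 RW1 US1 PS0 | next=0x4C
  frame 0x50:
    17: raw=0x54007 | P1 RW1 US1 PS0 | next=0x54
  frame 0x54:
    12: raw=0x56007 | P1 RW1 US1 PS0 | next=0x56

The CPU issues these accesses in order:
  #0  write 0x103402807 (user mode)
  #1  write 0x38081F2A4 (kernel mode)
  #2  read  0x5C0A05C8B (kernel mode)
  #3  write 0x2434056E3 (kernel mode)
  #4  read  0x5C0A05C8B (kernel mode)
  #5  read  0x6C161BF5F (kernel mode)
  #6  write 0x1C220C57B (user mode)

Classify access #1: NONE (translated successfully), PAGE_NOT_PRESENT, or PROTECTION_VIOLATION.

Trace:
#0 VA=0x103402807 (w,user):
  L0: frame=0x31 idx=4 entry=0x33007 [P=1 RW=1 US=1 PS=0]
  L1: frame=0x33 idx=26 entry=0x34007 [P=1 RW=1 US=1 PS=0]
  L2: frame=0x34 idx=2 entry=0x36007 [P=1 RW=1 US=1 PS=0]
  → PA=0x36807  (3 entries read)
#1 VA=0x38081F2A4 (w,kernel):
  L0: frame=0x31 idx=14 entry=0x3A007 [P=1 RW=1 US=1 PS=0]
  L1: frame=0x3A idx=4 entry=0x3B007 [P=1 RW=1 US=1 PS=0]
  L2: frame=0x3B idx=31 entry=0x3D007 [P=1 RW=1 US=1 PS=0]
  → PA=0x3D2A4  (3 entries read)
#2 VA=0x5C0A05C8B (r,kernel):
  L0: frame=0x31 idx=23 entry=0x3E007 [P=1 RW=1 US=1 PS=0]
  L1: frame=0x3E idx=5 entry=0x3F007 [P=1 RW=1 US=1 PS=0]
  L2: frame=0x3F idx=5 entry=0x40007 [P=1 RW=1 US=1 PS=0]
  → PA=0x40C8B  (3 entries read)
#3 VA=0x2434056E3 (w,kernel):
  L0: frame=0x31 idx=9 entry=0x41007 [P=1 RW=1 US=1 PS=0]
  L1: frame=0x41 idx=26 entry=0x42007 [P=1 RW=1 US=1 PS=0]
  L2: frame=0x42 idx=5 entry=0x44007 [P=1 RW=1 US=1 PS=0]
  → PA=0x446E3  (3 entries read)
#4 VA=0x5C0A05C8B (r,kernel):
  TLB hit vpn=0x5C0A05 → PA=0x40C8B
#5 VA=0x6C161BF5F (r,kernel):
  L0: frame=0x31 idx=27 entry=0x46007 [P=1 RW=1 US=1 PS=0]
  L1: frame=0x46 idx=11 entry=0x49007 [P=1 RW=1 US=1 PS=0]
  L2: frame=0x49 idx=27 entry=0x4C007 [P=1 RW=1 US=1 PS=0]
  → PA=0x4CF5F  (3 entries read)
#6 VA=0x1C220C57B (w,user):
  L0: frame=0x31 idx=7 entry=0x50007 [P=1 RW=1 US=1 PS=0]
  L1: frame=0x50 idx=17 entry=0x54007 [P=1 RW=1 US=1 PS=0]
  L2: frame=0x54 idx=12 entry=0x56007 [P=1 RW=1 US=1 PS=0]
  → PA=0x5657B  (3 entries read)

Access #1 fault: NONE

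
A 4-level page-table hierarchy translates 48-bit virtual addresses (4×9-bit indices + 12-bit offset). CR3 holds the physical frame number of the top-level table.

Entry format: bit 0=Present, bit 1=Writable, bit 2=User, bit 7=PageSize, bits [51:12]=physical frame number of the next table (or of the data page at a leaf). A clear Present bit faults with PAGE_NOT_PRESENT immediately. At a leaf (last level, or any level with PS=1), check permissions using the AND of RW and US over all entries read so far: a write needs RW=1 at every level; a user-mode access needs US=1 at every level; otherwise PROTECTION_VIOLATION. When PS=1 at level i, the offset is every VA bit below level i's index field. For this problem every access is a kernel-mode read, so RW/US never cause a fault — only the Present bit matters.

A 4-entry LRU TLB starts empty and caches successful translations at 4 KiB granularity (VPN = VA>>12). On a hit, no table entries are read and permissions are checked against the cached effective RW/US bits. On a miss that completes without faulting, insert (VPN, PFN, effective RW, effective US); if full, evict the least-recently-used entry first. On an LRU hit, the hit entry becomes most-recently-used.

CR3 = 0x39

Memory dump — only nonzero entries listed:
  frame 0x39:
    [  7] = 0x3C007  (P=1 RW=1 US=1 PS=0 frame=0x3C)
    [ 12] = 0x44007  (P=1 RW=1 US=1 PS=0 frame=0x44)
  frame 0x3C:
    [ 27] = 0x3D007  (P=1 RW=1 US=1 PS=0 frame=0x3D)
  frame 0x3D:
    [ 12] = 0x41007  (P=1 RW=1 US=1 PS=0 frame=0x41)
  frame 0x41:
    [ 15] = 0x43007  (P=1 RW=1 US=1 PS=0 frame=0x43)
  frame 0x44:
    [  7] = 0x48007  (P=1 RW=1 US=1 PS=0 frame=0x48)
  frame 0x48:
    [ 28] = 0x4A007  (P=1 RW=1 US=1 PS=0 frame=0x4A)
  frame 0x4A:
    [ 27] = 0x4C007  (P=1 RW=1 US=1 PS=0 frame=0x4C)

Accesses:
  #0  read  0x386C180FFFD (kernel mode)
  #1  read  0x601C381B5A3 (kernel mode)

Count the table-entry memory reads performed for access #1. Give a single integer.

Per-access translation:
#0 VA=0x386C180FFFD (r,kernel):
  L0: frame=0x39 idx=7 entry=0x3C007 [P=1 RW=1 US=1 PS=0]
  L1: frame=0x3C idx=27 entry=0x3D007 [P=1 RW=1 US=1 PS=0]
  L2: frame=0x3D idx=12 entry=0x41007 [P=1 RW=1 US=1 PS=0]
  L3: frame=0x41 idx=15 entry=0x43007 [P=1 RW=1 US=1 PS=0]
  ⇒ phys 0x43FFD  [4 reads]
#1 VA=0x601C381B5A3 (r,kernel):
  L0: frame=0x39 idx=12 entry=0x44007 [P=1 RW=1 US=1 PS=0]
  L1: frame=0x44 idx=7 entry=0x48007 [P=1 RW=1 US=1 PS=0]
  L2: frame=0x48 idx=28 entry=0x4A007 [P=1 RW=1 US=1 PS=0]
  L3: frame=0x4A idx=27 entry=0x4C007 [P=1 RW=1 US=1 PS=0]
  ⇒ phys 0x4C5A3  [4 reads]

Entries read for #1: 4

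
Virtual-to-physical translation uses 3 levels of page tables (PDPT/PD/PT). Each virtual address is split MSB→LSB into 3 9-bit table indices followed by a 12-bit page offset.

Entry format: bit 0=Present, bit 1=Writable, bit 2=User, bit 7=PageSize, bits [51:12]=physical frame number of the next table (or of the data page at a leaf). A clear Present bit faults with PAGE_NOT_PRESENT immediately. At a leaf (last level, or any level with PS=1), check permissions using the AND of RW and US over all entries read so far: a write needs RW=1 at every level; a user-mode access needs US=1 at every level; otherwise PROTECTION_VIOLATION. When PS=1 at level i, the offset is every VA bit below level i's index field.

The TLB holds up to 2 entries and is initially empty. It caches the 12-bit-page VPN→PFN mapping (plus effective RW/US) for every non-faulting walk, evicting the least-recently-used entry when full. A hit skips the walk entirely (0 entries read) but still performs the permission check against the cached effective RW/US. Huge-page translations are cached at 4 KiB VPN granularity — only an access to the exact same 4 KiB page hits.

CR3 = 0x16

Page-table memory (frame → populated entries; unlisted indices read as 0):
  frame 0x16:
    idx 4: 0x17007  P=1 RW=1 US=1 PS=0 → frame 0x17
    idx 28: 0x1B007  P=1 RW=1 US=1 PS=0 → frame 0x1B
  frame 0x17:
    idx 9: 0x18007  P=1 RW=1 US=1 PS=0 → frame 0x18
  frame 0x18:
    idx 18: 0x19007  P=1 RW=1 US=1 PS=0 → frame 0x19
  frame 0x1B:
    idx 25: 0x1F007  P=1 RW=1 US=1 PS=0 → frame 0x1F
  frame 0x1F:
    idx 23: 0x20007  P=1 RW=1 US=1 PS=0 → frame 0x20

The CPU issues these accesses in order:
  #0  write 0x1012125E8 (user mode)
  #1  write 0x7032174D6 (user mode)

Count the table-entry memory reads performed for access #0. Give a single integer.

Walk each access:
#0 VA=0x1012125E8 (w,user):
  L0: frame=0x16 idx=4 entry=0x17007 [P=1 RW=1 US=1 PS=0]
  L1: frame=0x17 idx=9 entry=0x18007 [P=1 RW=1 US=1 PS=0]
  L2: frame=0x18 idx=18 entry=0x19007 [P=1 RW=1 US=1 PS=0]
  ✓ 0x195E8  — 3 lookups
#1 VA=0x7032174D6 (w,user):
  L0: frame=0x16 idx=28 entry=0x1B007 [P=1 RW=1 US=1 PS=0]
  L1: frame=0x1B idx=25 entry=0x1F007 [P=1 RW=1 US=1 PS=0]
  L2: frame=0x1F idx=23 entry=0x20007 [P=1 RW=1 US=1 PS=0]
  ✓ 0x204D6  — 3 lookups

Entries read for #0: 3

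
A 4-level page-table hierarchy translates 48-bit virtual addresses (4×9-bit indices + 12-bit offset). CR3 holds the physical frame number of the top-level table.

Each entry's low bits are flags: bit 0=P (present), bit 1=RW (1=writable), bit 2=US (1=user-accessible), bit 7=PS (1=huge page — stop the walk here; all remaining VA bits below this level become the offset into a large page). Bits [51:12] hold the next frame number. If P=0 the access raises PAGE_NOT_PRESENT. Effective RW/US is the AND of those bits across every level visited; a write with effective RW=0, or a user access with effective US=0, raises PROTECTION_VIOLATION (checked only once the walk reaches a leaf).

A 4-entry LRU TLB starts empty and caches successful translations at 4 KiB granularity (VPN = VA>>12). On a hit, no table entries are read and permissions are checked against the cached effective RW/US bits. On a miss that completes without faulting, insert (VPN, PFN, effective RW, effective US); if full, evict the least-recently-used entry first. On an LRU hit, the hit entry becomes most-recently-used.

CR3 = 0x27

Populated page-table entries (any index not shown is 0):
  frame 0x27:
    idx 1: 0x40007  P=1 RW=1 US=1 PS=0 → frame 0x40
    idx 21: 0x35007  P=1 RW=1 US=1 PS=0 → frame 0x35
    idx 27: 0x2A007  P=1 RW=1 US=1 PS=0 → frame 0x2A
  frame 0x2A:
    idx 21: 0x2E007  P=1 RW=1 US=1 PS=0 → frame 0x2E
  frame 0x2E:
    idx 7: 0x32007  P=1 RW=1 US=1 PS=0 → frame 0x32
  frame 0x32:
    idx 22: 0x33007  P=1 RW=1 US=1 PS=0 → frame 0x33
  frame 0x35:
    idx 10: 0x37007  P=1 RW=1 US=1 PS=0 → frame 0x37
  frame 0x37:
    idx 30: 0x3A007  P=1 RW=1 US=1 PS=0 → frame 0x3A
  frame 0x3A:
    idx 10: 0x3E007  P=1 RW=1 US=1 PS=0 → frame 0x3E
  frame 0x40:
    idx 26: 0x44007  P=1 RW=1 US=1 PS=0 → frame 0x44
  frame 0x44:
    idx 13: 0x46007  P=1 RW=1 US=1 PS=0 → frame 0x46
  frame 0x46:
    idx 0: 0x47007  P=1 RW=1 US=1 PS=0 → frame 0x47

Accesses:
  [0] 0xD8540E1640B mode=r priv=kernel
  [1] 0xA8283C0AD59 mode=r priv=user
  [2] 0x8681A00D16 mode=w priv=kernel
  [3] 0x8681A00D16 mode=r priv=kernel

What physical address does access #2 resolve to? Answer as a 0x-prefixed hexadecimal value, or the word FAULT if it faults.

Walk each access:
#0 VA=0xD8540E1640B (r,kernel):
  [0] read 0x27 idx=27: raw=0x2A007 flags P=1 W=1 U=1 S=0
  [1] read 0x2A idx=21: raw=0x2E007 flags P=1 W=1 U=1 S=0
  [2] read 0x2E idx=7: raw=0x32007 flags P=1 W=1 U=1 S=0
  [3] read 0x32 idx=22: raw=0x33007 flags P=1 W=1 U=1 S=0
  → PA=0x3340B  (4 entries read)
#1 VA=0xA8283C0AD59 (r,user):
  [0] read 0x27 idx=21: raw=0x35007 flags P=1 W=1 U=1 S=0
  [1] read 0x35 idx=10: raw=0x37007 flags P=1 W=1 U=1 S=0
  [2] read 0x37 idx=30: raw=0x3A007 flags P=1 W=1 U=1 S=0
  [3] read 0x3A idx=10: raw=0x3E007 flags P=1 W=1 U=1 S=0
  → PA=0x3ED59  (4 entries read)
#2 VA=0x8681A00D16 (w,kernel):
  [0] read 0x27 idx=1: raw=0x40007 flags P=1 W=1 U=1 S=0
  [1] read 0x40 idx=26: raw=0x44007 flags P=1 W=1 U=1 S=0
  [2] read 0x44 idx=13: raw=0x46007 flags P=1 W=1 U=1 S=0
  [3] read 0x46 idx=0: raw=0x47007 flags P=1 W=1 U=1 S=0
  → PA=0x47D16  (4 entries read)
#3 VA=0x8681A00D16 (r,kernel):
  TLB hit vpn=0x8681A00 → PA=0x47D16

Access #2 PA: 0x47D16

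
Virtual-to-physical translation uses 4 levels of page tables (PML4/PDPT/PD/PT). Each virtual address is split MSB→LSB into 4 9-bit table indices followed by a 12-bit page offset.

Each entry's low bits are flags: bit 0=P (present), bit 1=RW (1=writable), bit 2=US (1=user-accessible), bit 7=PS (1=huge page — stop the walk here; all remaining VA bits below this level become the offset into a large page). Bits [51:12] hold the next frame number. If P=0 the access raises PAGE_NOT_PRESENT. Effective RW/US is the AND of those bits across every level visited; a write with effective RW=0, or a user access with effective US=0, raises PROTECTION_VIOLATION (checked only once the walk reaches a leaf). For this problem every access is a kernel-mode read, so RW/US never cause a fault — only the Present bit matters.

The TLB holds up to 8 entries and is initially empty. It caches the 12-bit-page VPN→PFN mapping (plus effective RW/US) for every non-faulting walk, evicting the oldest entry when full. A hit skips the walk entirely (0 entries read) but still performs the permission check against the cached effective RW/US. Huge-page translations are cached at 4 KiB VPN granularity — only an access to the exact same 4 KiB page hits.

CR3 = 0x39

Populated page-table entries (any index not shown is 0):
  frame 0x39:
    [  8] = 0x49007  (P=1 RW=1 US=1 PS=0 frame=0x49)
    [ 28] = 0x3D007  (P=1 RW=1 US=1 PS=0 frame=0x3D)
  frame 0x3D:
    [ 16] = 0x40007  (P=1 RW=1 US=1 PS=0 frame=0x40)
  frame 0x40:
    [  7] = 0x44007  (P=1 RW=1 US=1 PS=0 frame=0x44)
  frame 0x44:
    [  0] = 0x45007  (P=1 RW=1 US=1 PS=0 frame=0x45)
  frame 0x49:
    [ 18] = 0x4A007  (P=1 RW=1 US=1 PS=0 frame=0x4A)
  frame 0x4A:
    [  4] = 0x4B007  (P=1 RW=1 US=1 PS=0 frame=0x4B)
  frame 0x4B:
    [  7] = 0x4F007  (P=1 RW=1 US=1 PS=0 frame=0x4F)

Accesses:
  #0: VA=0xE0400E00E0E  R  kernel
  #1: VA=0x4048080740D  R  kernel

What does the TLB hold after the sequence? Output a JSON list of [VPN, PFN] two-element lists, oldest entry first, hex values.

Per-access translation:
#0 VA=0xE0400E00E0E (r,kernel):
  L0: frame=0x39 idx=28 entry=0x3D007 [P=1 RW=1 US=1 PS=0]
  L1: frame=0x3D idx=16 entry=0x40007 [P=1 RW=1 US=1 PS=0]
  L2: frame=0x40 idx=7 entry=0x44007 [P=1 RW=1 US=1 PS=0]
  L3: frame=0x44 idx=0 entry=0x45007 [P=1 RW=1 US=1 PS=0]
  ✓ 0x45E0E  — 4 lookups
#1 VA=0x4048080740D (r,kernel):
  L0: frame=0x39 idx=8 entry=0x49007 [P=1 RW=1 US=1 PS=0]
  L1: frame=0x49 idx=18 entry=0x4A007 [P=1 RW=1 US=1 PS=0]
  L2: frame=0x4A idx=4 entry=0x4B007 [P=1 RW=1 US=1 PS=0]
  L3: frame=0x4B idx=7 entry=0x4F007 [P=1 RW=1 US=1 PS=0]
  ✓ 0x4F40D  — 4 lookups

TLB: [["0xE0400E00", "0x45"], ["0x40480807", "0x4F"]]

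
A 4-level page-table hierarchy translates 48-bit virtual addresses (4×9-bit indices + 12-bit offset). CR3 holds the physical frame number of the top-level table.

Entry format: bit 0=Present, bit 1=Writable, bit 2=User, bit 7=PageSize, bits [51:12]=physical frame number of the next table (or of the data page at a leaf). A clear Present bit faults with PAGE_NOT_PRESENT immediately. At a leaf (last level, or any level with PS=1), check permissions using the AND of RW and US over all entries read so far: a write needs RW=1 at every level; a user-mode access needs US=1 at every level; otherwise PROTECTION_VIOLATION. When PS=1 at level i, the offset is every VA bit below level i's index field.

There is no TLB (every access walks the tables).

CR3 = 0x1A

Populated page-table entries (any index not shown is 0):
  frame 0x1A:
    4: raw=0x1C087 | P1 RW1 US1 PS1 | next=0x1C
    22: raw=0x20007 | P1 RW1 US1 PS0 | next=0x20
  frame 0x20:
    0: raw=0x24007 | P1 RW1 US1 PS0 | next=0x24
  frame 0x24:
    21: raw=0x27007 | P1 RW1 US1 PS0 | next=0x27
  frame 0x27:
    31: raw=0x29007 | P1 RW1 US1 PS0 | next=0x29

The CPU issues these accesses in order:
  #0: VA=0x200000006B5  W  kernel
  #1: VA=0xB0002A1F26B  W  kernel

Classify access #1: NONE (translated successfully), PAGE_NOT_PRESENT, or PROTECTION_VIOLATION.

Per-access translation:
#0 VA=0x200000006B5 (w,kernel):
  L0 @0x1A[4] → 0x1C087  P=1,RW=1,US=1,PS=1
  ⇒ phys 0x1C6B5 (huge @L0)  [1 reads]
#1 VA=0xB0002A1F26B (w,kernel):
  L0 @0x1A[22] → 0x20007  P=1,RW=1,US=1,PS=0
  L1 @0x20[0] → 0x24007  P=1,RW=1,US=1,PS=0
  L2 @0x24[21] → 0x27007  P=1,RW=1,US=1,PS=0
  L3 @0x27[31] → 0x29007  P=1,RW=1,US=1,PS=0
  ⇒ phys 0x2926B  [4 reads]

Access #1 fault: NONE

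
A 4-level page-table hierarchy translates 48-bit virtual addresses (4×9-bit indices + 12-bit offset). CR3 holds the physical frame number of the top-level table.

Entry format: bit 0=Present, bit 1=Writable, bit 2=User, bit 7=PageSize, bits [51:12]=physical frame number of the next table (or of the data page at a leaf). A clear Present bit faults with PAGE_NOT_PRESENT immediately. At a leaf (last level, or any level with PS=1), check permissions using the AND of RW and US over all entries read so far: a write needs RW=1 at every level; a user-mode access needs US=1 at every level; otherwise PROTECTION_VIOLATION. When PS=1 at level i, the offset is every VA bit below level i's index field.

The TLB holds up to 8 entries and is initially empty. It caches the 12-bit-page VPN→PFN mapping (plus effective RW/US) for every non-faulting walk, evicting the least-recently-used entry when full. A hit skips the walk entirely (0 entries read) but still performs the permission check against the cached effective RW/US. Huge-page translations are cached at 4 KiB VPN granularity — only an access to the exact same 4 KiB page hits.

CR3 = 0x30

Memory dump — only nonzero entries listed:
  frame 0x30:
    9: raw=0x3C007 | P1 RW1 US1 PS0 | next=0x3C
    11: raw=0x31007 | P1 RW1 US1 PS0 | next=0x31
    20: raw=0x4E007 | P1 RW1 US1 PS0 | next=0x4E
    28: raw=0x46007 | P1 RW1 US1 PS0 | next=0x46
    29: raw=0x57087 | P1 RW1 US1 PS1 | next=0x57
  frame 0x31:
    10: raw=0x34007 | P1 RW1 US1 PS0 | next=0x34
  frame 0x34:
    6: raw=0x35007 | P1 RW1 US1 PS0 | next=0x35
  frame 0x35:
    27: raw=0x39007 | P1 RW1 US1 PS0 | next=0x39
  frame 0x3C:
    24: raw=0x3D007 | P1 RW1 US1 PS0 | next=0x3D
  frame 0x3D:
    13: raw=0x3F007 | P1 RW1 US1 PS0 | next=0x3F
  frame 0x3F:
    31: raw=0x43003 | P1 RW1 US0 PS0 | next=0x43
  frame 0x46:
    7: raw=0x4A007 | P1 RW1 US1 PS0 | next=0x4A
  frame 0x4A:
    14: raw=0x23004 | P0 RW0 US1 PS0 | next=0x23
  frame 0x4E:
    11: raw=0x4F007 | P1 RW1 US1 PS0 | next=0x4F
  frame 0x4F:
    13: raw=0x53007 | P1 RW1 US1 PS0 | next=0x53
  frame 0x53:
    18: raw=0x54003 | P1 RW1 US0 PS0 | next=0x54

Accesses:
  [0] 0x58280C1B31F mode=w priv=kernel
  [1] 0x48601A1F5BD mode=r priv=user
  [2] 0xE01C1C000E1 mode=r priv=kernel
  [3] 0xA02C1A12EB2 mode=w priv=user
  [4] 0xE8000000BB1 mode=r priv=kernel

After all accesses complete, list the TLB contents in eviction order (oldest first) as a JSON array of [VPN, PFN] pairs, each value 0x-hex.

Per-access translation:
#0 VA=0x58280C1B31F (w,kernel):
  L0 @0x30[11] → 0x31007  P=1,RW=1,US=1,PS=0
  L1 @0x31[10] → 0x34007  P=1,RW=1,US=1,PS=0
  L2 @0x34[6] → 0x35007  P=1,RW=1,US=1,PS=0
  L3 @0x35[27] → 0x39007  P=1,RW=1,US=1,PS=0
  ✓ 0x3931F  — 4 lookups
#1 VA=0x48601A1F5BD (r,user):
  L0 @0x30[9] → 0x3C007  P=1,RW=1,US=1,PS=0
  L1 @0x3C[24] → 0x3D007  P=1,RW=1,US=1,PS=0
  L2 @0x3D[13] → 0x3F007  P=1,RW=1,US=1,PS=0
  L3 @0x3F[31] → 0x43003  P=1,RW=1,US=0,PS=0
  ⇒ fault: PROTECTION_VIOLATION  — 4 lookups
#2 VA=0xE01C1C000E1 (r,kernel):
  L0 @0x30[28] → 0x46007  P=1,RW=1,US=1,PS=0
  L1 @0x46[7] → 0x4A007  P=1,RW=1,US=1,PS=0
  L2 @0x4A[14] → 0x23004  P=0,RW=0,US=1,PS=0
  ⇒ fault: PAGE_NOT_PRESENT  — 3 lookups
#3 VA=0xA02C1A12EB2 (w,user):
  L0 @0x30[20] → 0x4E007  P=1,RW=1,US=1,PS=0
  L1 @0x4E[11] → 0x4F007  P=1,RW=1,US=1,PS=0
  L2 @0x4F[13] → 0x53007  P=1,RW=1,US=1,PS=0
  L3 @0x53[18] → 0x54003  P=1,RW=1,US=0,PS=0
  ⇒ fault: PROTECTION_VIOLATION  — 4 lookups
#4 VA=0xE8000000BB1 (r,kernel):
  L0 @0x30[29] → 0x57087  P=1,RW=1,US=1,PS=1
  ✓ 0x57BB1 (huge @L0)  — 1 lookups

TLB: [["0x58280C1B", "0x39"], ["0xE8000000", "0x57"]]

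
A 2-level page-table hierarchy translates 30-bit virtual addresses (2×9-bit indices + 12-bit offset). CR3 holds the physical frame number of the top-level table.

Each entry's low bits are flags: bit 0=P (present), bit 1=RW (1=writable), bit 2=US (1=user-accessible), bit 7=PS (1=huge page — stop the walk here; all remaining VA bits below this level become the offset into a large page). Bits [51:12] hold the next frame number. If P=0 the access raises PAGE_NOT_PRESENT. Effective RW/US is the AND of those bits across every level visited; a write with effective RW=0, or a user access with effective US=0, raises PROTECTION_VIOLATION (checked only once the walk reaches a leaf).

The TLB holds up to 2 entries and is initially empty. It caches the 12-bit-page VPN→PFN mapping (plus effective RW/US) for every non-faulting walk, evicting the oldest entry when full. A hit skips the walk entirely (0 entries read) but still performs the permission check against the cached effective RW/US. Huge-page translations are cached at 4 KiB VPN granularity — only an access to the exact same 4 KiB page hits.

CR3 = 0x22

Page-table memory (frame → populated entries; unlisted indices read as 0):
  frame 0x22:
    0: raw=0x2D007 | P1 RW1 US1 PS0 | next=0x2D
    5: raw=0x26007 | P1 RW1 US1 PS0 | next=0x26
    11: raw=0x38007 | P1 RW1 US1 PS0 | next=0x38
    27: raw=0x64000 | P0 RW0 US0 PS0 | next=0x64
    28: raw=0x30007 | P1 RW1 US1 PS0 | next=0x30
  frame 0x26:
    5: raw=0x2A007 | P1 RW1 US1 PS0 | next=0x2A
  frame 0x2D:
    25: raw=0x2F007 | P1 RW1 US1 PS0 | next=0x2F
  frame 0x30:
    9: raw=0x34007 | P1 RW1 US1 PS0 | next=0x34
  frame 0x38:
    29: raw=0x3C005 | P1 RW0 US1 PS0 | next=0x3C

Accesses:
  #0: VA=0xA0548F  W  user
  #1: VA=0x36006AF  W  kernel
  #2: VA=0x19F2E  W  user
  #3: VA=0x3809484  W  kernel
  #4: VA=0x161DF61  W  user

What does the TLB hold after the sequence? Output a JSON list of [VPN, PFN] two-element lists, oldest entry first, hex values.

Trace:
#0 VA=0xA0548F (w,user):
  L0: frame=0x22 idx=5 entry=0x26007 [P=1 RW=1 US=1 PS=0]
  L1: frame=0x26 idx=5 entry=0x2A007 [P=1 RW=1 US=1 PS=0]
  → PA=0x2A48F  (2 entries read)
#1 VA=0x36006AF (w,kernel):
  L0: frame=0x22 idx=27 entry=0x64000 [P=0 RW=0 US=0 PS=0]
  ✗ PAGE_NOT_PRESENT  [1 reads]
#2 VA=0x19F2E (w,user):
  L0: frame=0x22 idx=0 entry=0x2D007 [P=1 RW=1 US=1 PS=0]
  L1: frame=0x2D idx=25 entry=0x2F007 [P=1 RW=1 US=1 PS=0]
  → PA=0x2FF2E  (2 entries read)
#3 VA=0x3809484 (w,kernel):
  L0: frame=0x22 idx=28 entry=0x30007 [P=1 RW=1 US=1 PS=0]
  L1: frame=0x30 idx=9 entry=0x34007 [P=1 RW=1 US=1 PS=0]
  → PA=0x34484  (2 entries read)
#4 VA=0x161DF61 (w,user):
  L0: frame=0x22 idx=11 entry=0x38007 [P=1 RW=1 US=1 PS=0]
  L1: frame=0x38 idx=29 entry=0x3C005 [P=1 RW=0 US=1 PS=0]
  ✗ PROTECTION_VIOLATION  [2 reads]

TLB: [["0x19", "0x2F"], ["0x3809", "0x34"]]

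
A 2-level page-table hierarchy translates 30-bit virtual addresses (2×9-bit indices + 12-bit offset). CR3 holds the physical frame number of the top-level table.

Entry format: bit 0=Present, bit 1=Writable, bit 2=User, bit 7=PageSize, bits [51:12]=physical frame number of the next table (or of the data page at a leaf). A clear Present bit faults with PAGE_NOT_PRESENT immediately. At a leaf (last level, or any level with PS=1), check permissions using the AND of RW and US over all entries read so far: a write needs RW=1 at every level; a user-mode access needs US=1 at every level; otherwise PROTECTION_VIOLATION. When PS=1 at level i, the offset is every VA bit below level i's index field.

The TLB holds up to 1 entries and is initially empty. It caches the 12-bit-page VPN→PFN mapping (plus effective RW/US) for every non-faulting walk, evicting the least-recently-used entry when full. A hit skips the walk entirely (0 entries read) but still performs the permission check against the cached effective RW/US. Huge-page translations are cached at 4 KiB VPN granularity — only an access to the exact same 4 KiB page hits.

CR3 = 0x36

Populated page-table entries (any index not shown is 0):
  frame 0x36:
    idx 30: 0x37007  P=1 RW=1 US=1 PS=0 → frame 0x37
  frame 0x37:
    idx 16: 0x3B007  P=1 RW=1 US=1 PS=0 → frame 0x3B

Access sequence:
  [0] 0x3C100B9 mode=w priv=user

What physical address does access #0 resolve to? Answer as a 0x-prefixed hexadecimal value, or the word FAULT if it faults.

Walk each access:
#0 VA=0x3C100B9 (w,user):
  L0 @0x36[30] → 0x37007  P=1,RW=1,US=1,PS=0
  L1 @0x37[16] → 0x3B007  P=1,RW=1,US=1,PS=0
  ✓ 0x3B0B9  — 2 lookups

Access #0 PA: 0x3B0B9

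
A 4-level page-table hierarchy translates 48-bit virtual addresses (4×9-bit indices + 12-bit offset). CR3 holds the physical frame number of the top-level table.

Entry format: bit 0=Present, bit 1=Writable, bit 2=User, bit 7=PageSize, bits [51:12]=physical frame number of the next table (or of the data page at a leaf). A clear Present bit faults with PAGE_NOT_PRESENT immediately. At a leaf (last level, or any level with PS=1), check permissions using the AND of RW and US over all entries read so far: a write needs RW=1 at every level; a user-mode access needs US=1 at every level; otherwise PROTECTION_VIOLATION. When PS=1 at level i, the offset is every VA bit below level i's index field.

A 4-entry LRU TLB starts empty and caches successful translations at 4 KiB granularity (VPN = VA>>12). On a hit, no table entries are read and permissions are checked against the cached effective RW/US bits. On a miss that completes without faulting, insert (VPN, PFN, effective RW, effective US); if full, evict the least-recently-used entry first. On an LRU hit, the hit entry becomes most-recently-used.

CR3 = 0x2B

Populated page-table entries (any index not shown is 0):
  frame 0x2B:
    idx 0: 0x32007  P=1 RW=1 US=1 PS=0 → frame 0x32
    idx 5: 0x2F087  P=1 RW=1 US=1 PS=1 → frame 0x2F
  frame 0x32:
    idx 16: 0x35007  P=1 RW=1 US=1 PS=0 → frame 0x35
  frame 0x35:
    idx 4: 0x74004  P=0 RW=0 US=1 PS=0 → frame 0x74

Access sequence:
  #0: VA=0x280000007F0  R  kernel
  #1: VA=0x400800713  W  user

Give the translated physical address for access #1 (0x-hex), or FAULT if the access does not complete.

Trace:
#0 VA=0x280000007F0 (r,kernel):
  L0: frame=0x2B idx=5 entry=0x2F087 [P=1 RW=1 US=1 PS=1]
  ✓ 0x2F7F0 (huge @L0)  — 1 lookups
#1 VA=0x400800713 (w,user):
  L0: frame=0x2B idx=0 entry=0x32007 [P=1 RW=1 US=1 PS=0]
  L1: frame=0x32 idx=16 entry=0x35007 [P=1 RW=1 US=1 PS=0]
  L2: frame=0x35 idx=4 entry=0x74004 [P=0 RW=0 US=1 PS=0]
  → PAGE_NOT_PRESENT  (3 entries read)

Access #1 PA: FAULT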